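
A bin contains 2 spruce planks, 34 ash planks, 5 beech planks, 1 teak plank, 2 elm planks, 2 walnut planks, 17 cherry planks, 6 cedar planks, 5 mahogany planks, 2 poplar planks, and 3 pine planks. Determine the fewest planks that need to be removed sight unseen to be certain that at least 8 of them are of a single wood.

Put each drawn plank into a box by wood. The largest draw with every box below 8 takes min(count, 7) from each wood; woods with fewer than 7 contribute all they have.
Σ min(cᵢ, 7) = 2 + 7 + 5 + 1 + 2 + 2 + 7 + 6 + 5 + 2 + 3 = 42.
Draw number 42 + 1 = 43 must push one box to 8.

43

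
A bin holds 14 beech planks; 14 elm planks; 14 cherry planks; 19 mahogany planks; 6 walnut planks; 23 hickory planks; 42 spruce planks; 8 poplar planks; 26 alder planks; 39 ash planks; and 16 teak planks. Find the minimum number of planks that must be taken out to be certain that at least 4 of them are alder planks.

In the worst case for collecting alder planks, every non-alder plank comes out first.
There are 14 + 14 + 14 + 19 + 6 + 23 + 42 + 8 + 39 + 16 = 195 non-alder planks altogether.
After those, each further plank must be alder, so 195 + 4 = 199 draws guarantee 4 alder planks.

199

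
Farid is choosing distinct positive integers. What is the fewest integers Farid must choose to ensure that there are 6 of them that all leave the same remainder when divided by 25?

126

By the pigeonhole principle, the 25 residue classes mod 25 are the pigeonholes.
With 125 integers one could put 5 in each residue class and have no class reach 6.
The 126th integer pushes some class to 6, so 25·5 + 1 = 126.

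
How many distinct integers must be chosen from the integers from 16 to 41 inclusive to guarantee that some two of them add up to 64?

A set avoiding the sum 64 can contain at most one of each pair {x, 64−x}, plus the 8 elements whose complement lies outside the range or equal to its own complement.
The integers 16, …, 32 (17 of them) are such a set: any two sum to at least 16+17 = 33 and at most 31+32 = 63 < 64.
By pigeonhole, any 18th integer completes one of the 9 pairs, so 18 choices force a sum of 64.

18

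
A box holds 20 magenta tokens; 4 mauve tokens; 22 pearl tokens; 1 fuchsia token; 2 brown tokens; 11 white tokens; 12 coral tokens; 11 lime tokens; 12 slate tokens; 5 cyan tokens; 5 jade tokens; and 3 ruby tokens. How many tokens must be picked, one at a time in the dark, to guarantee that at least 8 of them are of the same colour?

An adversary could hand out at most 7 tokens per colour (6 colours run out sooner): 7 + 4 + 7 + 1 + 2 + 7 + 7 + 7 + 7 + 5 + 5 + 3 = 62 tokens and still no colour has 8.
Pigeonhole: one more token lands in a colour already at 7, so 63 draws are enough and 62 are not.

63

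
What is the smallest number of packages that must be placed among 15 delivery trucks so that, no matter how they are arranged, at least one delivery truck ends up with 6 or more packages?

76

With 75 packages one could put exactly 5 in each of the 15 delivery trucks, and no delivery truck would reach 6.
One more package must land in a delivery truck that already has 5, giving it 6.
So 15 × 5 + 1 = 76 packages are required.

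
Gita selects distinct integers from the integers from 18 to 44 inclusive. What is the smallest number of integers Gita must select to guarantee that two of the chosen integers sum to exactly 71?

19

Two chosen integers sum to 71 exactly when both halves of some pair {x, 71−x} with 27 ≤ x ≤ 71−x ≤ 44 are chosen — 9 such pairs.
The remaining 9 elements (those with no distinct partner in range) can never complete a 71-sum, so the worst case takes all of them and one from each pair: 9 + 9 = 18.
Pigeonhole: the 19th integer has to be the second member of some pair, so 18 + 1 = 19.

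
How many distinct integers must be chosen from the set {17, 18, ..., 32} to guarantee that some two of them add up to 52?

11

A set avoiding the sum 52 can contain at most one of each pair {x, 52−x}, plus the 4 elements whose complement lies outside the range or equal to its own complement.
The integers 17, …, 26 (10 of them) are such a set: any two sum to at least 17+18 = 35 and at most 25+26 = 51 < 52.
By pigeonhole, any 11th integer completes one of the 6 pairs, so 11 choices force a sum of 52.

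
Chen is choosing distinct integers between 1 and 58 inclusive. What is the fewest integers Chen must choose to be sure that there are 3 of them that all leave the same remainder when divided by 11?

Pigeonhole: the 11 residue classes mod 11 are the pigeonholes.
With 22 integers one could put 2 in each residue class and have no class reach 3.
The 23rd integer pushes some class to 3, so 11·2 + 1 = 23.

23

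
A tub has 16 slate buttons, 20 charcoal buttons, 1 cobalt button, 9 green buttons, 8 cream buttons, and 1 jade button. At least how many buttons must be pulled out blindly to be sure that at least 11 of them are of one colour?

40

An adversary could hand out at most 10 buttons per colour (4 colours run out sooner): 10 + 10 + 1 + 9 + 8 + 1 = 39 buttons and still no colour has 11.
By the pigeonhole principle, one more button lands in a colour already at 10, so 40 draws are enough and 39 are not.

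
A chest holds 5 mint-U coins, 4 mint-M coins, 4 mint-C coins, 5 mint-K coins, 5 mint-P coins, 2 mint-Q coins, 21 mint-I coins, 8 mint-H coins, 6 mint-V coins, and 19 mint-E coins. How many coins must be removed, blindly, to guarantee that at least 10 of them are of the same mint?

58

The 10 mints are the holes; the coins drawn are the pigeons.
To avoid 10 of any one mint, the worst case takes at most 9 of each mint, or every coin of a mint that has fewer than 9.
That gives 5 + 4 + 4 + 5 + 5 + 2 + 9 + 8 + 6 + 9 = 57 coins with no mint reaching 10.
The next coin forces some mint to 10, so 57 + 1 = 58.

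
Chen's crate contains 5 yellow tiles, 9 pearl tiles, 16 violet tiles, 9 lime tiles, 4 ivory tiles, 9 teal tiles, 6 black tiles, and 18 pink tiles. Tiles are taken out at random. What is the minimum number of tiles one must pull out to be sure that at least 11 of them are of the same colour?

63

By the pigeonhole principle, put each drawn tile into a box by colour. The largest draw with every box below 11 takes min(count, 10) from each colour; colours with fewer than 10 contribute all they have.
Σ min(cᵢ, 10) = 5 + 9 + 10 + 9 + 4 + 9 + 6 + 10 = 62.
Draw number 62 + 1 = 63 must push one box to 11.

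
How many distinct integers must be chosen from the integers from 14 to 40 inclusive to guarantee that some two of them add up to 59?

A set avoiding the sum 59 can contain at most one of each pair {x, 59−x}, plus the 5 elements whose complement lies outside the range.
The integers 14, …, 29 (16 of them) are such a set: any two sum to at least 14+15 = 29 and at most 28+29 = 57 < 59.
Any 17th integer completes one of the 11 pairs, so 17 choices force a sum of 59.

17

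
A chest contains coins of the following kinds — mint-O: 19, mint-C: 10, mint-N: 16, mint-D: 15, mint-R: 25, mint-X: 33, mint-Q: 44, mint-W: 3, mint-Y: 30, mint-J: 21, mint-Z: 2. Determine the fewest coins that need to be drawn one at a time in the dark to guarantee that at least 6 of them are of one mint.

Put each drawn coin into a box by mint. The largest draw with every box below 6 takes min(count, 5) from each mint; mints with fewer than 5 contribute all they have.
Σ min(cᵢ, 5) = 5 + 5 + 5 + 5 + 5 + 5 + 5 + 3 + 5 + 5 + 2 = 50.
Draw number 50 + 1 = 51 must push one box to 6.

51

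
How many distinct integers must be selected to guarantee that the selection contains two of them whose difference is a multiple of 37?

Integers whose pairwise differences are multiples of 37 are exactly those sharing a remainder mod 37. By pigeonhole, the 37 residue classes mod 37 are the pigeonholes.
With 37 integers one could put 1 in each residue class and have no class reach 2.
The 38th integer pushes some class to 2, so 37·1 + 1 = 38.

38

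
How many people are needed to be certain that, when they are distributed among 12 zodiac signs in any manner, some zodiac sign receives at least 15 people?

169

With 168 people one could put exactly 14 in each of the 12 zodiac signs, and no zodiac sign would reach 15.
By the pigeonhole principle, one more person must land in a zodiac sign that already has 14, giving it 15.
So 12 × 14 + 1 = 169 people are required.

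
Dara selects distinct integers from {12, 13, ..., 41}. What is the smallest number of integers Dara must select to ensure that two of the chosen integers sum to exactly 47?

Group the elements by complementary pair {x, 47−x}: {12,35}, {13,34}, {14,33}, …, giving 12 two-element pairs and 6 integers whose partner 47−x falls outside [12,41].
Treating each of those 18 groups as a pigeonhole, one can pick one integer per group — 18 integers — with no two summing to 47.
The 19th integer lands in an occupied pair, forcing a sum of 47.

19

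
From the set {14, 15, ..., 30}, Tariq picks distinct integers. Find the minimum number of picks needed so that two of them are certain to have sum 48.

Two chosen integers sum to 48 exactly when both halves of some pair {x, 48−x} with 18 ≤ x ≤ 48−x ≤ 30 are chosen — 6 such pairs.
The remaining 5 elements (those with no distinct partner in range) can never complete a 48-sum, so the worst case takes all of them and one from each pair: 5 + 6 = 11.
By pigeonhole, the 12th integer has to be the second member of some pair, so 11 + 1 = 12.

12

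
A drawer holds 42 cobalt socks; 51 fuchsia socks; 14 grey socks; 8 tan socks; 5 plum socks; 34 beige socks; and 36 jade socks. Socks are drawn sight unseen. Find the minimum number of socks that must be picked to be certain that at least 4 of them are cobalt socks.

152

In the worst case for collecting cobalt socks, every non-cobalt sock comes out first.
There are 51 + 14 + 8 + 5 + 34 + 36 = 148 non-cobalt socks altogether.
After those, each further sock must be cobalt, so 148 + 4 = 152 draws guarantee 4 cobalt socks.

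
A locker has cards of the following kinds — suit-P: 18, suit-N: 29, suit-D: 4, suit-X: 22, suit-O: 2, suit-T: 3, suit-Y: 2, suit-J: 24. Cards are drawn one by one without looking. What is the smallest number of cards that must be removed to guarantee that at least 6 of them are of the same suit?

An adversary could hand out at most 5 cards per suit (4 suits run out sooner): 5 + 5 + 4 + 5 + 2 + 3 + 2 + 5 = 31 cards and still no suit has 6.
By pigeonhole, one more card lands in a suit already at 5, so 32 draws are enough and 31 are not.

32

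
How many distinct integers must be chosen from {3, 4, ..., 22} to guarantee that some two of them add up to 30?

14

Group the elements by complementary pair {x, 30−x}: {8,22}, {9,21}, {10,20}, …, giving 7 two-element pairs, the single value 15 (it cannot pair with itself since the integers are distinct), and 5 integers whose partner 30−x falls outside [3,22].
By pigeonhole, treating each of those 13 groups as a pigeonhole, one can pick one integer per group — 13 integers — with no two summing to 30.
The 14th integer lands in an occupied pair, forcing a sum of 30.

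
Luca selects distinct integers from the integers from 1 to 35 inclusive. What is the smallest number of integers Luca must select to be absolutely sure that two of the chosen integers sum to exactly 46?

24

A set avoiding the sum 46 can contain at most one of each pair {x, 46−x}, plus the 11 elements whose complement lies outside the range or equal to its own complement.
The integers 1, …, 23 (23 of them) are such a set: any two sum to at least 1+2 = 3 and at most 22+23 = 45 < 46.
Any 24th integer completes one of the 12 pairs, so 24 choices force a sum of 46.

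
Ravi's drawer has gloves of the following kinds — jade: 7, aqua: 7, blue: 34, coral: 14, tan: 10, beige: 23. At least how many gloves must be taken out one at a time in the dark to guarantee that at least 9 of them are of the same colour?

47

Pigeonhole: put each drawn glove into a box by colour. The largest draw with every box below 9 takes min(count, 8) from each colour; colours with fewer than 8 contribute all they have.
Σ min(cᵢ, 8) = 7 + 7 + 8 + 8 + 8 + 8 = 46.
Draw number 46 + 1 = 47 must push one box to 9.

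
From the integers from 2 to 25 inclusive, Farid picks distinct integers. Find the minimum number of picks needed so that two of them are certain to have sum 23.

Group the elements by complementary pair {x, 23−x}: {2,21}, {3,20}, {4,19}, …, giving 10 two-element pairs and 4 integers whose partner 23−x falls outside [2,25].
By the pigeonhole principle, treating each of those 14 groups as a pigeonhole, one can pick one integer per group — 14 integers — with no two summing to 23.
The 15th integer lands in an occupied pair, forcing a sum of 23.

15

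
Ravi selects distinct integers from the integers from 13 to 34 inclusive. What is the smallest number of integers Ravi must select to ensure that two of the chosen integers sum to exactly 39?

16

A set avoiding the sum 39 can contain at most one of each pair {x, 39−x}, plus the 8 elements whose complement lies outside the range.
The integers 20, …, 34 (15 of them) are such a set: any two sum to at least 20+21 = 41 > 39.
By the pigeonhole principle, any 16th integer completes one of the 7 pairs, so 16 choices force a sum of 39.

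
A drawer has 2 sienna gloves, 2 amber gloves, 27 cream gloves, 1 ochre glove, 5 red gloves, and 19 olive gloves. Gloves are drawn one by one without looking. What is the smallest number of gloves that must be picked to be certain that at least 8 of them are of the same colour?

Put each drawn glove into a box by colour. The largest draw with every box below 8 takes min(count, 7) from each colour; colours with fewer than 7 contribute all they have.
Σ min(cᵢ, 7) = 2 + 2 + 7 + 1 + 5 + 7 = 24.
Draw number 24 + 1 = 25 must push one box to 8.

25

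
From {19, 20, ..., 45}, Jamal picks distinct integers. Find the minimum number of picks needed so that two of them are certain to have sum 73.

19

Group the elements by complementary pair {x, 73−x}: {28,45}, {29,44}, {30,43}, …, giving 9 two-element pairs and 9 integers whose partner 73−x falls outside [19,45].
Treating each of those 18 groups as a pigeonhole, one can pick one integer per group — 18 integers — with no two summing to 73.
The 19th integer lands in an occupied pair, forcing a sum of 73.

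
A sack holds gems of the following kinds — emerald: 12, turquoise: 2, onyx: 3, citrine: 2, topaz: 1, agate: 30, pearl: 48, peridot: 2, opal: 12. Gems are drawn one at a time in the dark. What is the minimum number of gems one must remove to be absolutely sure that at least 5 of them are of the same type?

27

An adversary could hand out at most 4 gems per type (5 types run out sooner): 4 + 2 + 3 + 2 + 1 + 4 + 4 + 2 + 4 = 26 gems and still no type has 5.
One more gem lands in a type already at 4, so 27 draws are enough and 26 are not.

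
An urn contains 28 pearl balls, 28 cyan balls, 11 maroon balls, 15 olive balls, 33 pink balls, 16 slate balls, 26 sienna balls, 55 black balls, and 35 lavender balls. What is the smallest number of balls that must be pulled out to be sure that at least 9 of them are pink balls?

In the worst case for collecting pink balls, every non-pink ball comes out first.
There are 28 + 28 + 11 + 15 + 16 + 26 + 55 + 35 = 214 non-pink balls altogether.
After those, each further ball must be pink, so 214 + 9 = 223 draws guarantee 9 pink balls.

223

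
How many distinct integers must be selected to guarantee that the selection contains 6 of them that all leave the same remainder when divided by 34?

171

By pigeonhole, the 34 residue classes mod 34 are the pigeonholes.
With 170 integers one could put 5 in each residue class and have no class reach 6.
The 171st integer pushes some class to 6, so 34·5 + 1 = 171.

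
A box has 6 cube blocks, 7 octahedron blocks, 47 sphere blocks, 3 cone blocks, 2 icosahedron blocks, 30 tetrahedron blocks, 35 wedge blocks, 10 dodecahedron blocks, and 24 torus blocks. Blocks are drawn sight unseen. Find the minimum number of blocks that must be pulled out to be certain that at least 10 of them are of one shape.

64

An adversary could hand out at most 9 blocks per shape (4 shapes run out sooner): 6 + 7 + 9 + 3 + 2 + 9 + 9 + 9 + 9 = 63 blocks and still no shape has 10.
By pigeonhole, one more block lands in a shape already at 9, so 64 draws are enough and 63 are not.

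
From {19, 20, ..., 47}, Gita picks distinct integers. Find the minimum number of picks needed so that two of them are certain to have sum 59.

Group the elements by complementary pair {x, 59−x}: {19,40}, {20,39}, {21,38}, …, giving 11 two-element pairs and 7 integers whose partner 59−x falls outside [19,47].
Treating each of those 18 groups as a pigeonhole, one can pick one integer per group — 18 integers — with no two summing to 59.
The 19th integer lands in an occupied pair, forcing a sum of 59.

19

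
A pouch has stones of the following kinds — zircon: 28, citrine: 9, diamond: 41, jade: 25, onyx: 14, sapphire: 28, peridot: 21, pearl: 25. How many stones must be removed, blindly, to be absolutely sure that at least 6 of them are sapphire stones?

In the worst case for collecting sapphire stones, every non-sapphire stone comes out first.
There are 28 + 9 + 41 + 25 + 14 + 21 + 25 = 163 non-sapphire stones altogether.
After those, each further stone must be sapphire, so 163 + 6 = 169 draws guarantee 6 sapphire stones.

169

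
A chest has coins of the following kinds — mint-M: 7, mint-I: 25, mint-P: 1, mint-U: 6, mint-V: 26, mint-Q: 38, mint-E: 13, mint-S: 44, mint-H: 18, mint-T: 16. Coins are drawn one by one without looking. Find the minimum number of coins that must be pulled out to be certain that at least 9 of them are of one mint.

Pigeonhole: the 10 mints are the holes; the coins drawn are the pigeons.
To avoid 9 of any one mint, the worst case takes at most 8 of each mint, or every coin of a mint that has fewer than 8.
That gives 7 + 8 + 1 + 6 + 8 + 8 + 8 + 8 + 8 + 8 = 70 coins with no mint reaching 9.
The next coin forces some mint to 9, so 70 + 1 = 71.

71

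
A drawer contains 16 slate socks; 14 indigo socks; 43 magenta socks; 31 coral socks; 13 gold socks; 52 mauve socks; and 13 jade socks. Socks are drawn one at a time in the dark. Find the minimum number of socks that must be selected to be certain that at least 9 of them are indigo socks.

177

In the worst case for collecting indigo socks, every non-indigo sock comes out first.
There are 16 + 43 + 31 + 13 + 52 + 13 = 168 non-indigo socks altogether.
After those, each further sock must be indigo, so 168 + 9 = 177 draws guarantee 9 indigo socks.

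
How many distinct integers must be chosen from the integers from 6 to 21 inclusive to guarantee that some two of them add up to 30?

A set avoiding the sum 30 can contain at most one of each pair {x, 30−x}, plus the 4 elements whose complement lies outside the range or equal to its own complement.
The integers 6, …, 15 (10 of them) are such a set: any two sum to at least 6+7 = 13 and at most 14+15 = 29 < 30.
Any 11th integer completes one of the 6 pairs, so 11 choices force a sum of 30.

11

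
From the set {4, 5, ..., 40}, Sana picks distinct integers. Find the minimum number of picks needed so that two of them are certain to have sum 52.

A set avoiding the sum 52 can contain at most one of each pair {x, 52−x}, plus the 9 elements whose complement lies outside the range or equal to its own complement.
The integers 4, …, 26 (23 of them) are such a set: any two sum to at least 4+5 = 9 and at most 25+26 = 51 < 52.
By pigeonhole, any 24th integer completes one of the 14 pairs, so 24 choices force a sum of 52.

24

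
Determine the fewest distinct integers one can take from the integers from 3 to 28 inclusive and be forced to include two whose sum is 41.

19

A set avoiding the sum 41 can contain at most one of each pair {x, 41−x}, plus the 10 elements whose complement lies outside the range.
The integers 3, …, 20 (18 of them) are such a set: any two sum to at least 3+4 = 7 and at most 19+20 = 39 < 41.
Any 19th integer completes one of the 8 pairs, so 19 choices force a sum of 41.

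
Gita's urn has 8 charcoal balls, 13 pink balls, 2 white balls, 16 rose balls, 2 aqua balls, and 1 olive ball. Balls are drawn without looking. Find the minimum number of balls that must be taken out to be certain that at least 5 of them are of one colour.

An adversary could hand out at most 4 balls per colour (white, aqua, olive run out sooner): 4 + 4 + 2 + 4 + 2 + 1 = 17 balls and still no colour has 5.
One more ball lands in a colour already at 4, so 18 draws are enough and 17 are not.

18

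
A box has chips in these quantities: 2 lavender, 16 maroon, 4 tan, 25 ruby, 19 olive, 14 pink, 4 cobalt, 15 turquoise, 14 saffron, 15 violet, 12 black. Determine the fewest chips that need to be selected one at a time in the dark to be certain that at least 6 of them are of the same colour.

51

Put each drawn chip into a box by colour. The largest draw with every box below 6 takes min(count, 5) from each colour; colours with fewer than 5 contribute all they have.
Σ min(cᵢ, 5) = 2 + 5 + 4 + 5 + 5 + 5 + 4 + 5 + 5 + 5 + 5 = 50.
Draw number 50 + 1 = 51 must push one box to 6.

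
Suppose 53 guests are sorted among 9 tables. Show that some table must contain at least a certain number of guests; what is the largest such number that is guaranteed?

6

Pigeonhole: the 9 tables are the holes and the 53 guests are the pigeons.
If every table held at most 5 guests, the total would be at most 9 × 5 = 45, which is less than 53.
So some table holds at least ⌈53/9⌉ = 6 guests.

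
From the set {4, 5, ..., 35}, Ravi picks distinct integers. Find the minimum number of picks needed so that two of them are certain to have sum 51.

23

Group the elements by complementary pair {x, 51−x}: {16,35}, {17,34}, {18,33}, …, giving 10 two-element pairs and 12 integers whose partner 51−x falls outside [4,35].
By pigeonhole, treating each of those 22 groups as a pigeonhole, one can pick one integer per group — 22 integers — with no two summing to 51.
The 23rd integer lands in an occupied pair, forcing a sum of 51.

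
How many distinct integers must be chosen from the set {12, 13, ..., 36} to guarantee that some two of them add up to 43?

16

Group the elements by complementary pair {x, 43−x}: {12,31}, {13,30}, {14,29}, …, giving 10 two-element pairs and 5 integers whose partner 43−x falls outside [12,36].
Treating each of those 15 groups as a pigeonhole, one can pick one integer per group — 15 integers — with no two summing to 43.
The 16th integer lands in an occupied pair, forcing a sum of 43.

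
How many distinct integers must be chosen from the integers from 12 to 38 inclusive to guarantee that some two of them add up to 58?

Group the elements by complementary pair {x, 58−x}: {20,38}, {21,37}, {22,36}, …, giving 9 two-element pairs; the single value 29 (it cannot pair with itself since the integers are distinct); and 8 integers whose partner 58−x falls outside [12,38].
By pigeonhole, treating each of those 18 groups as a pigeonhole, one can pick one integer per group — 18 integers — with no two summing to 58.
The 19th integer lands in an occupied pair, forcing a sum of 58.

19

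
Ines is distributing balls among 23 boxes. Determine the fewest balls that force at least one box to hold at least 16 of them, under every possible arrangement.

346

With 345 balls one could put exactly 15 in each of the 23 boxes, and no box would reach 16.
One more ball must land in a box that already has 15, giving it 16.
So 23 × 15 + 1 = 346 balls are required.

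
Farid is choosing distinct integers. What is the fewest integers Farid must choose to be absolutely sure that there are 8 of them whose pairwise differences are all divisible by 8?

Integers whose pairwise differences are multiples of 8 are exactly those sharing a remainder mod 8. The 8 residue classes mod 8 are the pigeonholes.
With 56 integers one could put 7 in each residue class and have no class reach 8.
The 57th integer pushes some class to 8, so 8·7 + 1 = 57.

57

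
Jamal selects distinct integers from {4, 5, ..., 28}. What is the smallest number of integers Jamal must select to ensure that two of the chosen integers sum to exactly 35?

Group the elements by complementary pair {x, 35−x}: {7,28}, {8,27}, {9,26}, …, giving 11 two-element pairs and 3 integers whose partner 35−x falls outside [4,28].
Pigeonhole: treating each of those 14 groups as a pigeonhole, one can pick one integer per group — 14 integers — with no two summing to 35.
The 15th integer lands in an occupied pair, forcing a sum of 35.

15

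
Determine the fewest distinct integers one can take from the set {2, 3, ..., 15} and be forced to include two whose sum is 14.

10

A set avoiding the sum 14 can contain at most one of each pair {x, 14−x}, plus the 4 elements whose complement lies outside the range or equal to its own complement.
The integers 7, …, 15 (9 of them) are such a set: any two sum to at least 7+8 = 15 > 14.
Any 10th integer completes one of the 5 pairs, so 10 choices force a sum of 14.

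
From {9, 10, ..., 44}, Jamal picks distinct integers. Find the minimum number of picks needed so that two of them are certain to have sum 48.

22

Group the elements by complementary pair {x, 48−x}: {9,39}, {10,38}, {11,37}, …, giving 15 two-element pairs, the single value 24 (it cannot pair with itself since the integers are distinct), and 5 integers whose partner 48−x falls outside [9,44].
By pigeonhole, treating each of those 21 groups as a pigeonhole, one can pick one integer per group — 21 integers — with no two summing to 48.
The 22nd integer lands in an occupied pair, forcing a sum of 48.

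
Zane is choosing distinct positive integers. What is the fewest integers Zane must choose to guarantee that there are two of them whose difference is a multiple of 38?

Integers whose pairwise differences are multiples of 38 are exactly those sharing a remainder mod 38. Pigeonhole: the 38 residue classes mod 38 are the pigeonholes.
With 38 integers one could put 1 in each residue class and have no class reach 2.
The 39th integer pushes some class to 2, so 38·1 + 1 = 39.

39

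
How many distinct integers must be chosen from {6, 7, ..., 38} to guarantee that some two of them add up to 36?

Group the elements by complementary pair {x, 36−x}: {6,30}, {7,29}, {8,28}, …, giving 12 two-element pairs, the single value 18 (it cannot pair with itself since the integers are distinct), and 8 integers whose partner 36−x falls outside [6,38].
By the pigeonhole principle, treating each of those 21 groups as a pigeonhole, one can pick one integer per group — 21 integers — with no two summing to 36.
The 22nd integer lands in an occupied pair, forcing a sum of 36.

22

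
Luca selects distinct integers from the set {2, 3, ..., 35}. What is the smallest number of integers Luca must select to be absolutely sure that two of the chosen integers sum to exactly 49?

A set avoiding the sum 49 can contain at most one of each pair {x, 49−x}, plus the 12 elements whose complement lies outside the range.
The integers 2, …, 24 (23 of them) are such a set: any two sum to at least 2+3 = 5 and at most 23+24 = 47 < 49.
By the pigeonhole principle, any 24th integer completes one of the 11 pairs, so 24 choices force a sum of 49.

24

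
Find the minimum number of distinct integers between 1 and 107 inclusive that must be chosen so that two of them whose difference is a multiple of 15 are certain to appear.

16

Integers whose pairwise differences are multiples of 15 are exactly those sharing a remainder mod 15. By the pigeonhole principle, the 15 residue classes mod 15 are the pigeonholes.
With 15 integers one could put 1 in each residue class and have no class reach 2.
The 16th integer pushes some class to 2, so 15·1 + 1 = 16.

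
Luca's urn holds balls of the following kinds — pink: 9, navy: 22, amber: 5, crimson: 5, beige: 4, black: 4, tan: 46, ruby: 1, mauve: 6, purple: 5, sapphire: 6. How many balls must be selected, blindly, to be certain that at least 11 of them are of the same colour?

66

The 11 colours are the holes; the balls drawn are the pigeons.
To avoid 11 of any one colour, the worst case takes at most 10 of each colour, or every ball of a colour that has fewer than 10.
That gives 9 + 10 + 5 + 5 + 4 + 4 + 10 + 1 + 6 + 5 + 6 = 65 balls with no colour reaching 11.
The next ball forces some colour to 11, so 65 + 1 = 66.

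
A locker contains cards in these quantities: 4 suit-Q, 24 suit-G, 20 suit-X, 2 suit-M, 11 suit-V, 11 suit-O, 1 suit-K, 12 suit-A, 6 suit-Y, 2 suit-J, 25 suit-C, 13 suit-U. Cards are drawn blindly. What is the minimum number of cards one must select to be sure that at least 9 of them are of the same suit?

72

Put each drawn card into a box by suit. The largest draw with every box below 9 takes min(count, 8) from each suit; suits with fewer than 8 contribute all they have.
Σ min(cᵢ, 8) = 4 + 8 + 8 + 2 + 8 + 8 + 1 + 8 + 6 + 2 + 8 + 8 = 71.
Draw number 71 + 1 = 72 must push one box to 9.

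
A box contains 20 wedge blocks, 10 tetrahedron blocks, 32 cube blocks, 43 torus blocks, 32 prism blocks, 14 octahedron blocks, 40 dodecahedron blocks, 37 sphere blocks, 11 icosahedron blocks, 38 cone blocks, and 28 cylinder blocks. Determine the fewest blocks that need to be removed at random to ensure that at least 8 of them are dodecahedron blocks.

In the worst case for collecting dodecahedron blocks, every non-dodecahedron block comes out first.
There are 20 + 10 + 32 + 43 + 32 + 14 + 37 + 11 + 38 + 28 = 265 non-dodecahedron blocks altogether.
After those, each further block must be dodecahedron, so 265 + 8 = 273 draws guarantee 8 dodecahedron blocks.

273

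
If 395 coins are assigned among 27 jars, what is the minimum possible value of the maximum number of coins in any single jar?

15

Pigeonhole: the 27 jars are the holes and the 395 coins are the pigeons.
If every jar held at most 14 coins, the total would be at most 27 × 14 = 378, which is less than 395.
So some jar holds at least ⌈395/27⌉ = 15 coins.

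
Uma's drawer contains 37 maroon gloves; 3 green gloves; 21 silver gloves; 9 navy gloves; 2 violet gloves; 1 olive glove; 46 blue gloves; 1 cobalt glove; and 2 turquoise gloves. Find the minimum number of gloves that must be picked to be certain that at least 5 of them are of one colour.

26

By pigeonhole, the 9 colours are the holes; the gloves drawn are the pigeons.
To avoid 5 of any one colour, the worst case takes at most 4 of each colour, or every glove of a colour that has fewer than 4.
That gives 4 + 3 + 4 + 4 + 2 + 1 + 4 + 1 + 2 = 25 gloves with no colour reaching 5.
The next glove forces some colour to 5, so 25 + 1 = 26.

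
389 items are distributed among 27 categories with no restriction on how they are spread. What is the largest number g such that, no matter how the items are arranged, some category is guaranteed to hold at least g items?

15

Pigeonhole: the 27 categories are the holes and the 389 items are the pigeons.
If every category held at most 14 items, the total would be at most 27 × 14 = 378, which is less than 389.
So some category holds at least ⌈389/27⌉ = 15 items.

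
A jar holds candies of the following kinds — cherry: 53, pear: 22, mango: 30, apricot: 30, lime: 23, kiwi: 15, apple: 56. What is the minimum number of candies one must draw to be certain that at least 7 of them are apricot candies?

In the worst case for collecting apricot candies, every non-apricot candy comes out first.
There are 53 + 22 + 30 + 23 + 15 + 56 = 199 non-apricot candies altogether.
After those, each further candy must be apricot, so 199 + 7 = 206 draws guarantee 7 apricot candies.

206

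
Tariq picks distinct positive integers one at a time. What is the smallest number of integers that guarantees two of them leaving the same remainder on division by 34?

35

The 34 residue classes mod 34 are the pigeonholes.
With 34 integers one could put 1 in each residue class and have no class reach 2.
The 35th integer pushes some class to 2, so 34·1 + 1 = 35.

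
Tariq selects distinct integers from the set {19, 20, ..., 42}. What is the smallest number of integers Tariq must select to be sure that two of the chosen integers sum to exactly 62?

14

Group the elements by complementary pair {x, 62−x}: {20,42}, {21,41}, {22,40}, …, giving 11 two-element pairs, the single value 31 (it cannot pair with itself since the integers are distinct), and 1 integer whose partner 62−x falls outside [19,42].
By pigeonhole, treating each of those 13 groups as a pigeonhole, one can pick one integer per group — 13 integers — with no two summing to 62.
The 14th integer lands in an occupied pair, forcing a sum of 62.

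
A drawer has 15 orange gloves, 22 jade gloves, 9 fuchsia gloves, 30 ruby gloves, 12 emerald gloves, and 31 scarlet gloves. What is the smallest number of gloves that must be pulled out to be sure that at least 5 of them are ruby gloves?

In the worst case for collecting ruby gloves, every non-ruby glove comes out first.
There are 15 + 22 + 9 + 12 + 31 = 89 non-ruby gloves altogether.
After those, each further glove must be ruby, so 89 + 5 = 94 draws guarantee 5 ruby gloves.

94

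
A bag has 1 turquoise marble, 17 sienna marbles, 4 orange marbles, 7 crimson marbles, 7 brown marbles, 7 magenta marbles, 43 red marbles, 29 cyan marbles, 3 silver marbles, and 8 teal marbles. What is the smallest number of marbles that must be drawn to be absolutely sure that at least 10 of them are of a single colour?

An adversary could hand out at most 9 marbles per colour (7 colours run out sooner): 1 + 9 + 4 + 7 + 7 + 7 + 9 + 9 + 3 + 8 = 64 marbles and still no colour has 10.
By pigeonhole, one more marble lands in a colour already at 9, so 65 draws are enough and 64 are not.

65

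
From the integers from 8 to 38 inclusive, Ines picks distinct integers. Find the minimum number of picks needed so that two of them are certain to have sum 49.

Group the elements by complementary pair {x, 49−x}: {11,38}, {12,37}, {13,36}, …, giving 14 two-element pairs and 3 integers whose partner 49−x falls outside [8,38].
By pigeonhole, treating each of those 17 groups as a pigeonhole, one can pick one integer per group — 17 integers — with no two summing to 49.
The 18th integer lands in an occupied pair, forcing a sum of 49.

18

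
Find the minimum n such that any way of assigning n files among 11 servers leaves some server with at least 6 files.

With 55 files one could put exactly 5 in each of the 11 servers, and no server would reach 6.
Pigeonhole: one more file must land in a server that already has 5, giving it 6.
So 11 × 5 + 1 = 56 files are required.

56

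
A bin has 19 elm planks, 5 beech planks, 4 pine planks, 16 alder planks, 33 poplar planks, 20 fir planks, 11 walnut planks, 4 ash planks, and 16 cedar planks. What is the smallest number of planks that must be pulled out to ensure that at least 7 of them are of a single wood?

50

Pigeonhole: the 9 woods are the holes; the planks drawn are the pigeons.
To avoid 7 of any one wood, the worst case takes at most 6 of each wood, or every plank of a wood that has fewer than 6.
That gives 6 + 5 + 4 + 6 + 6 + 6 + 6 + 4 + 6 = 49 planks with no wood reaching 7.
The next plank forces some wood to 7, so 49 + 1 = 50.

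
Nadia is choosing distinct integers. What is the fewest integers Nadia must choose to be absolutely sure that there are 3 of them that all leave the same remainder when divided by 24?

The 24 residue classes mod 24 are the pigeonholes.
With 48 integers one could put 2 in each residue class and have no class reach 3.
The 49th integer pushes some class to 3, so 24·2 + 1 = 49.

49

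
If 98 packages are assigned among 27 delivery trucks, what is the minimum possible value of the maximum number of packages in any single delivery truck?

Pigeonhole: the 27 delivery trucks are the holes and the 98 packages are the pigeons.
If every delivery truck held at most 3 packages, the total would be at most 27 × 3 = 81, which is less than 98.
So some delivery truck holds at least ⌈98/27⌉ = 4 packages.

4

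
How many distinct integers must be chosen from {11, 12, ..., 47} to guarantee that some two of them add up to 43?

27

A set avoiding the sum 43 can contain at most one of each pair {x, 43−x}, plus the 15 elements whose complement lies outside the range.
The integers 22, …, 47 (26 of them) are such a set: any two sum to at least 22+23 = 45 > 43.
By the pigeonhole principle, any 27th integer completes one of the 11 pairs, so 27 choices force a sum of 43.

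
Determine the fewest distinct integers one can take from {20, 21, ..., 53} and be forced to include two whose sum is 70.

A set avoiding the sum 70 can contain at most one of each pair {x, 70−x}, plus the 4 elements whose complement lies outside the range or equal to its own complement.
The integers 35, …, 53 (19 of them) are such a set: any two sum to at least 35+36 = 71 > 70.
Pigeonhole: any 20th integer completes one of the 15 pairs, so 20 choices force a sum of 70.

20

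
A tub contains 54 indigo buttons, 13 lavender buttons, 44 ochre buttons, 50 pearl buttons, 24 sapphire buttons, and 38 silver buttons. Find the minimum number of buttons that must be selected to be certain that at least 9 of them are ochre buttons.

188

In the worst case for collecting ochre buttons, every non-ochre button comes out first.
There are 54 + 13 + 50 + 24 + 38 = 179 non-ochre buttons altogether.
After those, each further button must be ochre, so 179 + 9 = 188 draws guarantee 9 ochre buttons.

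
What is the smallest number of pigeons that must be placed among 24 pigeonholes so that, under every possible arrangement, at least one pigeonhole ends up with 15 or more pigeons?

337

With 336 pigeons one could put exactly 14 in each of the 24 pigeonholes, and no pigeonhole would reach 15.
One more pigeon must land in a pigeonhole that already has 14, giving it 15.
So 24 × 14 + 1 = 337 pigeons are required.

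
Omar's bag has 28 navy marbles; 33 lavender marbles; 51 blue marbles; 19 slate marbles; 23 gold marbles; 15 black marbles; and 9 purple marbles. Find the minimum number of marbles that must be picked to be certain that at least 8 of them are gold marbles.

163

In the worst case for collecting gold marbles, every non-gold marble comes out first.
There are 28 + 33 + 51 + 19 + 15 + 9 = 155 non-gold marbles altogether.
After those, each further marble must be gold, so 155 + 8 = 163 draws guarantee 8 gold marbles.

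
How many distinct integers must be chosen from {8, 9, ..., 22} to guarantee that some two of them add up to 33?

Group the elements by complementary pair {x, 33−x}: {11,22}, {12,21}, {13,20}, …, giving 6 two-element pairs and 3 integers whose partner 33−x falls outside [8,22].
By pigeonhole, treating each of those 9 groups as a pigeonhole, one can pick one integer per group — 9 integers — with no two summing to 33.
The 10th integer lands in an occupied pair, forcing a sum of 33.

10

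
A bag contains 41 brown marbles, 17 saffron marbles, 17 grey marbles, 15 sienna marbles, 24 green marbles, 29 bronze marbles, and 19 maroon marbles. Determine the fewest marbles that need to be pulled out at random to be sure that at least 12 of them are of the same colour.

An adversary could hand out at most 11 marbles per colour: 11 + 11 + 11 + 11 + 11 + 11 + 11 = 77 marbles and still no colour has 12.
One more marble lands in a colour already at 11, so 78 draws are enough and 77 are not.

78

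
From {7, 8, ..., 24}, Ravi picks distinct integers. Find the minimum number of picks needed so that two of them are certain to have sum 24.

14

Group the elements by complementary pair {x, 24−x}: {7,17}, {8,16}, {9,15}, …, giving 5 two-element pairs, the single value 12 (it cannot pair with itself since the integers are distinct), and 7 integers whose partner 24−x falls outside [7,24].
Treating each of those 13 groups as a pigeonhole, one can pick one integer per group — 13 integers — with no two summing to 24.
The 14th integer lands in an occupied pair, forcing a sum of 24.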